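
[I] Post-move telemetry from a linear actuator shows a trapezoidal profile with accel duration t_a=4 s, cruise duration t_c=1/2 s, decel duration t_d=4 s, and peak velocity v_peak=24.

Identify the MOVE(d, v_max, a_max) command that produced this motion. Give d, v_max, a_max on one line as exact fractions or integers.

a_max = 24/4 = 6
d_a = ½·24·4 = 48; d_c = 24·1/2 = 12
d = 2·48 + 12 = 108
t_c = 1/2 > 0 so v_max = 24

d=108 v_max=24 a_max=6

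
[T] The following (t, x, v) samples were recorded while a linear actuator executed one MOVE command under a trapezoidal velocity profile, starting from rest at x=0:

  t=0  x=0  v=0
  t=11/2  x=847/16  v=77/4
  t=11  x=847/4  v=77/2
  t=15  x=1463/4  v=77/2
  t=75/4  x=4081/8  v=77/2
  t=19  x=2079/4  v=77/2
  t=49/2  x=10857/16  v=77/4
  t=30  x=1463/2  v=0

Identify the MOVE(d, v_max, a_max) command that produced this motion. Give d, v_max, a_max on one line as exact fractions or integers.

d=1463/2 v_max=77/2 a_max=7/2

final state: t=30, x=1463/2, v=0 → d = 1463/2
a_max = (77/4−0)/(11/2−0) = 7/2
max v = 77/2 over t∈[11,19] → v_max = 77/2
check: 77/2·(11+8) = 1463/2 ✓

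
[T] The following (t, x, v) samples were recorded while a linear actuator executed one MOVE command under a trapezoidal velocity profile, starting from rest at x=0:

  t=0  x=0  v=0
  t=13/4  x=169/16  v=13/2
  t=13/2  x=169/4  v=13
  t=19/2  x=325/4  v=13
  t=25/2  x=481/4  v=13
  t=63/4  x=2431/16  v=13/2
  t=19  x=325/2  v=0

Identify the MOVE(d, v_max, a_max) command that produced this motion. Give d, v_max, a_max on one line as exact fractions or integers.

d=325/2 v_max=13 a_max=2

final state: t=19, x=325/2, v=0 → d = 325/2
a_max = (13/2−0)/(13/4−0) = 2
max v = 13 over t∈[13/2,25/2] → v_max = 13
check: 13·(13/2+6) = 325/2 ✓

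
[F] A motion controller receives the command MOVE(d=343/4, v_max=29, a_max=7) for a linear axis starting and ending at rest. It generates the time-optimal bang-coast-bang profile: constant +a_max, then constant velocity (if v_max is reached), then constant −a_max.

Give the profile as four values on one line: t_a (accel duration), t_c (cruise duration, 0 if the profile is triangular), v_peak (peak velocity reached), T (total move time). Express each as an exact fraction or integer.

vₘ²/aₘ = 29²/7 = 841/7
343/4 < 841/7 so t_c = 0
v_peak = √(343/4·7) = √(2401/4) = 49/2
t_a = (49/2)/7 = 7/2; t_c = 0
T = 2·7/2 = 7

t_a=7/2 t_c=0 v_peak=49/2 T=7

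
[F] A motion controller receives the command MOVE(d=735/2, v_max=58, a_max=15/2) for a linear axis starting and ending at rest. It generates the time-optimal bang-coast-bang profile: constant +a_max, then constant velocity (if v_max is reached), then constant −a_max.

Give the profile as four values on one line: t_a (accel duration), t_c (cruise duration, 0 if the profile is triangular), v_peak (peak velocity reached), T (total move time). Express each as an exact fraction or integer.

vₘ²/aₘ = 58²/(15/2) = 6728/15
735/2 < 6728/15 so t_c = 0
v_peak = √(735/2·15/2) = √(11025/4) = 105/2
t_a = (105/2)/(15/2) = 7; t_c = 0
T = 2·7 = 14

t_a=7 t_c=0 v_peak=105/2 T=14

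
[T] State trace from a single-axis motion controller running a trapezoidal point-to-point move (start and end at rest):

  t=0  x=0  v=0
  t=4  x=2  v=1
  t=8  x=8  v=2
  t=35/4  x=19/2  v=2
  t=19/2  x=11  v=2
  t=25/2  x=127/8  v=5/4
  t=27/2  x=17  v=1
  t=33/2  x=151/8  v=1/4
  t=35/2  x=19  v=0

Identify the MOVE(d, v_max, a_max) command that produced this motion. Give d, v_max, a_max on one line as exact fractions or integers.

final state: t=35/2, x=19, v=0 → d = 19
a_max = (1−0)/(4−0) = 1/4
max v = 2 over t∈[8,19/2] → v_max = 2
check: 2·(8+3/2) = 19 ✓

d=19 v_max=2 a_max=1/4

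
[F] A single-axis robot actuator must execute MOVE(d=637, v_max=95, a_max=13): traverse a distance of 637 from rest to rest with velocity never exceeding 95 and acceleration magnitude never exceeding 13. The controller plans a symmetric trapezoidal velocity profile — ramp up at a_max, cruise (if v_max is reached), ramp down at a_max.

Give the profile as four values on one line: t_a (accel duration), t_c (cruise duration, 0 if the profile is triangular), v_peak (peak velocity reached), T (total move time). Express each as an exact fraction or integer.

(v_max)²/a_max = 95²/13 = 9025/13
637 < 9025/13 → triangular
v_peak = √(637·13) = √8281 = 91
t_a = 91/13 = 7; t_c = 0
T = 2·7 = 14

t_a=7 t_c=0 v_peak=91 T=14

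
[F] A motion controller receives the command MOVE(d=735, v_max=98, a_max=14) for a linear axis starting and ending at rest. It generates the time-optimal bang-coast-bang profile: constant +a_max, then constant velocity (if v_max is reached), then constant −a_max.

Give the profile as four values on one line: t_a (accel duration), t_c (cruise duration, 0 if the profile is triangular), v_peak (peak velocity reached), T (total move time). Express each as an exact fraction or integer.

vₘ²/aₘ = 98²/14 = 686
735 ≥ 686 so v_max reached
t_a = 98/14 = 7; v_peak = 98
d_cruise = 735 − 686 = 49; t_c = 49/98 = 1/2
T = 2·7 + 1/2 = 29/2

t_a=7 t_c=1/2 v_peak=98 T=29/2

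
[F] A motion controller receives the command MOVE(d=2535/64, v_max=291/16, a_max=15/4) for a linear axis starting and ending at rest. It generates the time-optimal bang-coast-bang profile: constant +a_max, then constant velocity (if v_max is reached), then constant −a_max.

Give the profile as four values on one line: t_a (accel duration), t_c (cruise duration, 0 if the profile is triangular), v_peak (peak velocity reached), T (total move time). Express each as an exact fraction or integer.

vₘ²/aₘ = (291/16)²/(15/4) = 28227/320
2535/64 < 28227/320 so t_c = 0
v_peak = √(2535/64·15/4) = √(38025/256) = 195/16
t_a = (195/16)/(15/4) = 13/4; t_c = 0
T = 2·13/4 = 13/2

t_a=13/4 t_c=0 v_peak=195/16 T=13/2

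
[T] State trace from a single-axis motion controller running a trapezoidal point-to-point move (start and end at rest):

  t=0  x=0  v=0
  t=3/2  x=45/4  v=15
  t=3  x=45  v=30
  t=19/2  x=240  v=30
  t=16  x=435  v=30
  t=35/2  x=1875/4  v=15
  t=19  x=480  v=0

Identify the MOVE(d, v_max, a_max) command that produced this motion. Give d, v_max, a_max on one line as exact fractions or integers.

final state: t=19, x=480, v=0 → d = 480
a_max = (15−0)/(3/2−0) = 10
max v = 30 over t∈[3,16] → v_max = 30
check: 30·(3+13) = 480 ✓

d=480 v_max=30 a_max=10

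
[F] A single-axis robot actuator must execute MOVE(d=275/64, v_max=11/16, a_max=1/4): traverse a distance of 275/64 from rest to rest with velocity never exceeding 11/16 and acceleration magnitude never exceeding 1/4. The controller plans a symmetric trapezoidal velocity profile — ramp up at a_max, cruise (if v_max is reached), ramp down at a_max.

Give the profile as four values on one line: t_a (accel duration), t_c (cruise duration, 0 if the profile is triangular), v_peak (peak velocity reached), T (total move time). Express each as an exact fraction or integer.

t_a=11/4 t_c=7/2 v_peak=11/16 T=9

(v_max)²/a_max = (11/16)²/(1/4) = 121/64
275/64 ≥ 121/64 → trapezoidal
t_a = (11/16)/(1/4) = 11/4; v_peak = 11/16
d_cruise = 275/64 − 121/64 = 77/32; t_c = (77/32)/(11/16) = 7/2
T = 2·11/4 + 7/2 = 9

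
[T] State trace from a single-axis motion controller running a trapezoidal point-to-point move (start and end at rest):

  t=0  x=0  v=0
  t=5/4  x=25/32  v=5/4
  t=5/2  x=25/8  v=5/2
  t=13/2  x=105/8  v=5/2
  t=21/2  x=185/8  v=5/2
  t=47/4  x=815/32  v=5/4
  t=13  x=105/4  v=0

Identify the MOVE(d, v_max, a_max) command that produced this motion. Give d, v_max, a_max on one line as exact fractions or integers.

final state: t=13, x=105/4, v=0 → d = 105/4
a_max = (5/4−0)/(5/4−0) = 1
max v = 5/2 over t∈[5/2,21/2] → v_max = 5/2
check: 5/2·(5/2+8) = 105/4 ✓

d=105/4 v_max=5/2 a_max=1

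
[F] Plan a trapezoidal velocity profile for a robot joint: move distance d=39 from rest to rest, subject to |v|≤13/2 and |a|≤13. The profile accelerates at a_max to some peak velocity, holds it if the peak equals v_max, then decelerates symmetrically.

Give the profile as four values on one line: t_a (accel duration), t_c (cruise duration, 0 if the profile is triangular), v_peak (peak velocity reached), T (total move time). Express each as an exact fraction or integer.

vₘ²/aₘ = (13/2)²/13 = 13/4
39 ≥ 13/4 ⇒ cruise phase
t_a = (13/2)/13 = 1/2; v_peak = 13/2
d_cruise = 39 − 13/4 = 143/4; t_c = (143/4)/(13/2) = 11/2
T = 2·1/2 + 11/2 = 13/2

t_a=1/2 t_c=11/2 v_peak=13/2 T=13/2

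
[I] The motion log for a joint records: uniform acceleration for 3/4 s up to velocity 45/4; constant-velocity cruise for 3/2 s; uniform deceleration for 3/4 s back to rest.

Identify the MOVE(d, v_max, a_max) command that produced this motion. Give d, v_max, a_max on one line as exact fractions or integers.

d=405/16 v_max=45/4 a_max=15

a_max = (45/4)/(3/4) = 15
d_a = ½·45/4·3/4 = 135/32; d_c = 45/4·3/2 = 135/8
d = 2·135/32 + 135/8 = 405/16
t_c = 3/2 > 0 so v_max = 45/4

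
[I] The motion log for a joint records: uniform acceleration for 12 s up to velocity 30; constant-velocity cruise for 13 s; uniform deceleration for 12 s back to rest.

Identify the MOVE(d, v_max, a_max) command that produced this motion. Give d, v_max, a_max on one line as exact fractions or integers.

d=750 v_max=30 a_max=5/2

a_max = 30/12 = 5/2
d_a = ½·30·12 = 180; d_c = 30·13 = 390
d = 2·180 + 390 = 750
t_c = 13 > 0 → v_max = v_peak = 30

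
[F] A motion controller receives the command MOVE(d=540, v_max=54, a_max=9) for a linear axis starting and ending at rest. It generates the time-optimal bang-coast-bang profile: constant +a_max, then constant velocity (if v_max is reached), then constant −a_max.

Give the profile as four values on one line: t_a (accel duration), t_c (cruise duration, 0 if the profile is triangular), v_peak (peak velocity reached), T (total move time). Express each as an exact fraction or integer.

t_a=6 t_c=4 v_peak=54 T=16

v_max²/a_max = 54²/9 = 324
540 ≥ 324 ⇒ cruise phase
t_a = 54/9 = 6; v_peak = 54
d_cruise = 540 − 324 = 216; t_c = 216/54 = 4
T = 2·6 + 4 = 16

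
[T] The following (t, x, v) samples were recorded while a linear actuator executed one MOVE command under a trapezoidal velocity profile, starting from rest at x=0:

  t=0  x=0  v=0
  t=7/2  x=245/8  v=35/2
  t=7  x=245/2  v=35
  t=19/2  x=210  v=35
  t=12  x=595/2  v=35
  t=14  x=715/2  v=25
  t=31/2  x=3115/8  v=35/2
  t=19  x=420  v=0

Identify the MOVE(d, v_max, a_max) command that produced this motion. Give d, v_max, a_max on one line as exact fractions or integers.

d=420 v_max=35 a_max=5

final state: t=19, x=420, v=0 → d = 420
a_max = (35/2−0)/(7/2−0) = 5
max v = 35 over t∈[7,12] → v_max = 35
check: 35·(7+5) = 420 ✓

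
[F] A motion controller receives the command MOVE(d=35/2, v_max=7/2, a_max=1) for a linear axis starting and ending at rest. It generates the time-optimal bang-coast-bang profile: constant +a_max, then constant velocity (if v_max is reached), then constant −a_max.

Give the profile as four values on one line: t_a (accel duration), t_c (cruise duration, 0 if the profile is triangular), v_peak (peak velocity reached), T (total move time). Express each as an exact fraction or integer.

v_max²/a_max = (7/2)²/1 = 49/4
35/2 ≥ 49/4 ⇒ cruise phase
t_a = (7/2)/1 = 7/2; v_peak = 7/2
d_cruise = 35/2 − 49/4 = 21/4; t_c = (21/4)/(7/2) = 3/2
T = 2·7/2 + 3/2 = 17/2

t_a=7/2 t_c=3/2 v_peak=7/2 T=17/2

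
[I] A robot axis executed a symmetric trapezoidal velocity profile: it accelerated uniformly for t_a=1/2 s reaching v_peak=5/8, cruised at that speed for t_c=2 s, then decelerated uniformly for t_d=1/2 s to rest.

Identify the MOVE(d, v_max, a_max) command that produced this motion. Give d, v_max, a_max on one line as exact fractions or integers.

a_max = (5/8)/(1/2) = 5/4
d_a = ½·5/8·1/2 = 5/32; d_c = 5/8·2 = 5/4
d = 2·5/32 + 5/4 = 25/16
t_c = 2 > 0 → v_max = v_peak = 5/8

d=25/16 v_max=5/8 a_max=5/4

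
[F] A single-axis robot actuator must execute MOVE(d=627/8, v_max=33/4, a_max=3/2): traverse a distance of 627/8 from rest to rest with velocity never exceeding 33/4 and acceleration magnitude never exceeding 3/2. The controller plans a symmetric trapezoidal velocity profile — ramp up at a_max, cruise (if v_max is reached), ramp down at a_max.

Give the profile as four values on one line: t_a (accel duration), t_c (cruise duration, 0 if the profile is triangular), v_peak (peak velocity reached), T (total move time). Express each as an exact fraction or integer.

v_max²/a_max = (33/4)²/(3/2) = 363/8
627/8 ≥ 363/8 ⇒ cruise phase
t_a = (33/4)/(3/2) = 11/2; v_peak = 33/4
d_cruise = 627/8 − 363/8 = 33; t_c = 33/(33/4) = 4
T = 2·11/2 + 4 = 15

t_a=11/2 t_c=4 v_peak=33/4 T=15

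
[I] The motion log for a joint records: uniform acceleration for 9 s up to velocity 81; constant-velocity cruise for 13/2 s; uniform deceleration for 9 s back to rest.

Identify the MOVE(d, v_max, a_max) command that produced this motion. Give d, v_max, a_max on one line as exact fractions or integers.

d=2511/2 v_max=81 a_max=9

a_max = 81/9 = 9
d_a = ½·81·9 = 729/2; d_c = 81·13/2 = 1053/2
d = 2·729/2 + 1053/2 = 2511/2
t_c = 13/2 > 0 → v_max = v_peak = 81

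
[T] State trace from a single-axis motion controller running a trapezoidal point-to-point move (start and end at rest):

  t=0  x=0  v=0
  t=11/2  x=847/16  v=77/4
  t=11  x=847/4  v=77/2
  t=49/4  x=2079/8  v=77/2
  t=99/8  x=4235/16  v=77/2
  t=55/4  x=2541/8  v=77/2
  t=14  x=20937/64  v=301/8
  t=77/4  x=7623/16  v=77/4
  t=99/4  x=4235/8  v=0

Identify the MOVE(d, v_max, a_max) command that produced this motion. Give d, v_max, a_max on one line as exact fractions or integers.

d=4235/8 v_max=77/2 a_max=7/2

final state: t=99/4, x=4235/8, v=0 → d = 4235/8
a_max = (77/4−0)/(11/2−0) = 7/2
max v = 77/2 over t∈[11,55/4] → v_max = 77/2
check: 77/2·(11+11/4) = 4235/8 ✓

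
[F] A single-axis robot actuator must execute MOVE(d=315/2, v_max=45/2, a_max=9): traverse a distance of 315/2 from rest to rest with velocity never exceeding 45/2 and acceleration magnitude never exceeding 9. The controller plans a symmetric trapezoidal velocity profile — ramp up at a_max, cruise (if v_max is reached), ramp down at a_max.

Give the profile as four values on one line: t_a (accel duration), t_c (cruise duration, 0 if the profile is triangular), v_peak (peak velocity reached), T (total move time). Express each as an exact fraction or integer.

vₘ²/aₘ = (45/2)²/9 = 225/4
315/2 ≥ 225/4 ⇒ cruise phase
t_a = (45/2)/9 = 5/2; v_peak = 45/2
d_cruise = 315/2 − 225/4 = 405/4; t_c = (405/4)/(45/2) = 9/2
T = 2·5/2 + 9/2 = 19/2

t_a=5/2 t_c=9/2 v_peak=45/2 T=19/2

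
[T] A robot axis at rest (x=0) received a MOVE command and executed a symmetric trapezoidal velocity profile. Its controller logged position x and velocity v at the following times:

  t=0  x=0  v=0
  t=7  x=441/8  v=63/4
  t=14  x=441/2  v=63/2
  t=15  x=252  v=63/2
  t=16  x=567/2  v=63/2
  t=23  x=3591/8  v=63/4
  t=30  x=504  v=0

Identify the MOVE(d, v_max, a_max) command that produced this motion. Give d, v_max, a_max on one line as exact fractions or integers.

d=504 v_max=63/2 a_max=9/4

final state: t=30, x=504, v=0 → d = 504
a_max = (63/4−0)/(7−0) = 9/4
max v = 63/2 over t∈[14,16] → v_max = 63/2
check: 63/2·(14+2) = 504 ✓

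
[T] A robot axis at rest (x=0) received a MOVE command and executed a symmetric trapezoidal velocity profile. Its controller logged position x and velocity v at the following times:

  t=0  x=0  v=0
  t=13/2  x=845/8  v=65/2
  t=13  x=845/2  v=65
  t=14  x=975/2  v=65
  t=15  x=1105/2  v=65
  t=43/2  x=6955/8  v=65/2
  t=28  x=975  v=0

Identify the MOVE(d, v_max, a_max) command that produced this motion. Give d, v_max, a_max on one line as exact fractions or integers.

d=975 v_max=65 a_max=5

final state: t=28, x=975, v=0 → d = 975
a_max = (65/2−0)/(13/2−0) = 5
max v = 65 over t∈[13,15] → v_max = 65
check: 65·(13+2) = 975 ✓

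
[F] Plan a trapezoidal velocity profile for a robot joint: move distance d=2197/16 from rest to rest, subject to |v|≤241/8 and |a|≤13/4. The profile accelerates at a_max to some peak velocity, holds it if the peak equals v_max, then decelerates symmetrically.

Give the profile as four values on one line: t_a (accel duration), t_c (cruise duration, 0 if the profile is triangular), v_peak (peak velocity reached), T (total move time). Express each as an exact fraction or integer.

t_a=13/2 t_c=0 v_peak=169/8 T=13

vₘ²/aₘ = (241/8)²/(13/4) = 58081/208
2197/16 < 58081/208 → triangular
v_peak = √(2197/16·13/4) = √(28561/64) = 169/8
t_a = (169/8)/(13/4) = 13/2; t_c = 0
T = 2·13/2 = 13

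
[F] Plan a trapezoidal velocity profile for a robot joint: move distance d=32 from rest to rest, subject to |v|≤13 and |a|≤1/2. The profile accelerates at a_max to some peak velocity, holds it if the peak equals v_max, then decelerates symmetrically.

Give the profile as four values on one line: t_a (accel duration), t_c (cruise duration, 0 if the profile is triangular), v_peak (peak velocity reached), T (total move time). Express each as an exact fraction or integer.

vₘ²/aₘ = 13²/(1/2) = 338
32 < 338 → triangular
v_peak = √(32·1/2) = √16 = 4
t_a = 4/(1/2) = 8; t_c = 0
T = 2·8 = 16

t_a=8 t_c=0 v_peak=4 T=16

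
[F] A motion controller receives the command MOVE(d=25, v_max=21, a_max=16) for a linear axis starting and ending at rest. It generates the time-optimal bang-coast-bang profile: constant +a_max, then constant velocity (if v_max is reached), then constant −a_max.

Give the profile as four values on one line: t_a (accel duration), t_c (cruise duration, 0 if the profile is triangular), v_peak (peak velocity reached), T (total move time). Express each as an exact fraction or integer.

t_a=5/4 t_c=0 v_peak=20 T=5/2

(v_max)²/a_max = 21²/16 = 441/16
25 < 441/16 → triangular
v_peak = √(25·16) = √400 = 20
t_a = 20/16 = 5/4; t_c = 0
T = 2·5/4 = 5/2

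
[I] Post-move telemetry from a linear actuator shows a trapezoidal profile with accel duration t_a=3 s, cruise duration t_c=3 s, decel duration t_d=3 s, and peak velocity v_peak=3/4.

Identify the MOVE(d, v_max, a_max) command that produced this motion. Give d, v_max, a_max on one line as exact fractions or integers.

a_max = (3/4)/3 = 1/4
d_a = ½·3/4·3 = 9/8; d_c = 3/4·3 = 9/4
d = 2·9/8 + 9/4 = 9/2
t_c = 3 > 0 so v_max = 3/4

d=9/2 v_max=3/4 a_max=1/4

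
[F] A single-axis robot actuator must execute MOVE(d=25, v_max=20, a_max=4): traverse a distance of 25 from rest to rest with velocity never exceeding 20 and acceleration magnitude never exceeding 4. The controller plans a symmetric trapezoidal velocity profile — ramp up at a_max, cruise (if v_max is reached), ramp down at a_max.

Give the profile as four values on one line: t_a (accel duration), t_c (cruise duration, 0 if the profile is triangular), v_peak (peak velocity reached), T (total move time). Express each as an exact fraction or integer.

t_a=5/2 t_c=0 v_peak=10 T=5

vₘ²/aₘ = 20²/4 = 100
25 < 100 ⇒ no cruise
v_peak = √(25·4) = √100 = 10
t_a = 10/4 = 5/2; t_c = 0
T = 2·5/2 = 5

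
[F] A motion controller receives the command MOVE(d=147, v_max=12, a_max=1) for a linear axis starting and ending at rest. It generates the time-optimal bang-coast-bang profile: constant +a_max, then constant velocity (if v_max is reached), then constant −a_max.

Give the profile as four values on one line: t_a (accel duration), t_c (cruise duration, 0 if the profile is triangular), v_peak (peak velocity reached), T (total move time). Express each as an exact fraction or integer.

t_a=12 t_c=1/4 v_peak=12 T=97/4

vₘ²/aₘ = 12²/1 = 144
147 ≥ 144 so v_max reached
t_a = 12/1 = 12; v_peak = 12
d_cruise = 147 − 144 = 3; t_c = 3/12 = 1/4
T = 2·12 + 1/4 = 97/4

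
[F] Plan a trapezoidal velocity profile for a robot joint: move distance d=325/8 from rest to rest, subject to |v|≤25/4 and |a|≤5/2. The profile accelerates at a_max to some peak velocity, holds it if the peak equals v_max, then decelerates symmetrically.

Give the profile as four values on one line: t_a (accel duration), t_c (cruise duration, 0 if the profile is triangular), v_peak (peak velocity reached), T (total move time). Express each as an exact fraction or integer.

t_a=5/2 t_c=4 v_peak=25/4 T=9

v_max²/a_max = (25/4)²/(5/2) = 125/8
325/8 ≥ 125/8 ⇒ cruise phase
t_a = (25/4)/(5/2) = 5/2; v_peak = 25/4
d_cruise = 325/8 − 125/8 = 25; t_c = 25/(25/4) = 4
T = 2·5/2 + 4 = 9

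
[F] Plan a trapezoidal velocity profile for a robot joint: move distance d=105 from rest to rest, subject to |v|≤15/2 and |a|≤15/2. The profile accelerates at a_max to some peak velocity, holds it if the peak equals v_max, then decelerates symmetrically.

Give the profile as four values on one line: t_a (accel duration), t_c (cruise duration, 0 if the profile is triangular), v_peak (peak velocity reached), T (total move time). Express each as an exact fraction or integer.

(v_max)²/a_max = (15/2)²/(15/2) = 15/2
105 ≥ 15/2 ⇒ cruise phase
t_a = (15/2)/(15/2) = 1; v_peak = 15/2
d_cruise = 105 − 15/2 = 195/2; t_c = (195/2)/(15/2) = 13
T = 2·1 + 13 = 15

t_a=1 t_c=13 v_peak=15/2 T=15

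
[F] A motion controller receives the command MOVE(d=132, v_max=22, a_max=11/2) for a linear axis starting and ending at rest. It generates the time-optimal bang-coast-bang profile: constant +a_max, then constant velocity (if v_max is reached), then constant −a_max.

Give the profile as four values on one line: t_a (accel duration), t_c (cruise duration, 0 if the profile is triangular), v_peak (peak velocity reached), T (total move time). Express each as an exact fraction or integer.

t_a=4 t_c=2 v_peak=22 T=10

v_max²/a_max = 22²/(11/2) = 88
132 ≥ 88 so v_max reached
t_a = 22/(11/2) = 4; v_peak = 22
d_cruise = 132 − 88 = 44; t_c = 44/22 = 2
T = 2·4 + 2 = 10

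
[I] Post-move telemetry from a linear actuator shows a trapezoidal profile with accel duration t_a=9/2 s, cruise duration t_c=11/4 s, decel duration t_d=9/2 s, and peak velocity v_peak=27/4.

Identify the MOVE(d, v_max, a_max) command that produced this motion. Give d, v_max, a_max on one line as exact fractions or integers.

d=783/16 v_max=27/4 a_max=3/2

a_max = (27/4)/(9/2) = 3/2
d_a = ½·27/4·9/2 = 243/16; d_c = 27/4·11/4 = 297/16
d = 2·243/16 + 297/16 = 783/16
t_c = 11/4 > 0 → v_max = v_peak = 27/4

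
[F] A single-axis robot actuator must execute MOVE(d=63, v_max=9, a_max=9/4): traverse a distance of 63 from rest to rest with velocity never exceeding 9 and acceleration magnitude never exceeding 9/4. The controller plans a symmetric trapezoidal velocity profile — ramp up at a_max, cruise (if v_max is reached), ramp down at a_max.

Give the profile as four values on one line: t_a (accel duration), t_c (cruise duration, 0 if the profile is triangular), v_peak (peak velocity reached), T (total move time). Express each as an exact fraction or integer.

v_max²/a_max = 9²/(9/4) = 36
63 ≥ 36 → trapezoidal
t_a = 9/(9/4) = 4; v_peak = 9
d_cruise = 63 − 36 = 27; t_c = 27/9 = 3
T = 2·4 + 3 = 11

t_a=4 t_c=3 v_peak=9 T=11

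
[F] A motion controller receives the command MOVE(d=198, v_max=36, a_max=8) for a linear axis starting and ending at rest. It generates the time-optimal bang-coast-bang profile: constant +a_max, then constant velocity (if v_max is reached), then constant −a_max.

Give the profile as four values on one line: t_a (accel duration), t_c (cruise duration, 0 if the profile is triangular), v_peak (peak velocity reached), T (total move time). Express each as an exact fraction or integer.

vₘ²/aₘ = 36²/8 = 162
198 ≥ 162 → trapezoidal
t_a = 36/8 = 9/2; v_peak = 36
d_cruise = 198 − 162 = 36; t_c = 36/36 = 1
T = 2·9/2 + 1 = 10

t_a=9/2 t_c=1 v_peak=36 T=10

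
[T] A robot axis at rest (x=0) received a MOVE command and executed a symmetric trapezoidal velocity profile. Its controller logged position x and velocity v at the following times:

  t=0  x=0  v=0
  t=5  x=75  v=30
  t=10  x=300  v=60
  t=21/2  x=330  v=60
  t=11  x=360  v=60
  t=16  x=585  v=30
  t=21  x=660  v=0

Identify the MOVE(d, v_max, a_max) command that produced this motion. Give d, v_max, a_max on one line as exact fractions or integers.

d=660 v_max=60 a_max=6

final state: t=21, x=660, v=0 → d = 660
a_max = (30−0)/(5−0) = 6
max v = 60 over t∈[10,11] → v_max = 60
check: 60·(10+1) = 660 ✓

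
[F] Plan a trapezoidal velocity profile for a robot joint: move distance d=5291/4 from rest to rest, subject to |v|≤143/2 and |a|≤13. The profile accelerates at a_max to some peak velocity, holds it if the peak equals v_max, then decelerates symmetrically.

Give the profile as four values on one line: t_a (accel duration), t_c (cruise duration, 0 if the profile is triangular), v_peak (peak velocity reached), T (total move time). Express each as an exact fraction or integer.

v_max²/a_max = (143/2)²/13 = 1573/4
5291/4 ≥ 1573/4 ⇒ cruise phase
t_a = (143/2)/13 = 11/2; v_peak = 143/2
d_cruise = 5291/4 − 1573/4 = 1859/2; t_c = (1859/2)/(143/2) = 13
T = 2·11/2 + 13 = 24

t_a=11/2 t_c=13 v_peak=143/2 T=24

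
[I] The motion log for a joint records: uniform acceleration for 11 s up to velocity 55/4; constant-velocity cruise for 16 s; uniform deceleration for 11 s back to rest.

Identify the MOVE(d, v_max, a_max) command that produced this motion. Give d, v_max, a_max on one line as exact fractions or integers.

d=1485/4 v_max=55/4 a_max=5/4

a_max = (55/4)/11 = 5/4
d_a = ½·55/4·11 = 605/8; d_c = 55/4·16 = 220
d = 2·605/8 + 220 = 1485/4
t_c = 16 > 0 → v_max = v_peak = 55/4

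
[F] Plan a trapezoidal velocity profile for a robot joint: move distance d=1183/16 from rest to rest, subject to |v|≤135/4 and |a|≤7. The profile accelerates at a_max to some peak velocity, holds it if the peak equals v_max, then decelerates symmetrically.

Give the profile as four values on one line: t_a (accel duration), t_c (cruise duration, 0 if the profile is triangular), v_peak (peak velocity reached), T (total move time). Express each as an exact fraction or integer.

vₘ²/aₘ = (135/4)²/7 = 18225/112
1183/16 < 18225/112 so t_c = 0
v_peak = √(1183/16·7) = √(8281/16) = 91/4
t_a = (91/4)/7 = 13/4; t_c = 0
T = 2·13/4 = 13/2

t_a=13/4 t_c=0 v_peak=91/4 T=13/2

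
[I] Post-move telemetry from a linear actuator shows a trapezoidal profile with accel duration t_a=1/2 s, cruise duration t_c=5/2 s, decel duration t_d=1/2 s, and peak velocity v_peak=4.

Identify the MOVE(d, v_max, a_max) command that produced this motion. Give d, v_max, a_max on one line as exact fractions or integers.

d=12 v_max=4 a_max=8

a_max = 4/(1/2) = 8
d_a = ½·4·1/2 = 1; d_c = 4·5/2 = 10
d = 2·1 + 10 = 12
t_c = 5/2 > 0 so v_max = 4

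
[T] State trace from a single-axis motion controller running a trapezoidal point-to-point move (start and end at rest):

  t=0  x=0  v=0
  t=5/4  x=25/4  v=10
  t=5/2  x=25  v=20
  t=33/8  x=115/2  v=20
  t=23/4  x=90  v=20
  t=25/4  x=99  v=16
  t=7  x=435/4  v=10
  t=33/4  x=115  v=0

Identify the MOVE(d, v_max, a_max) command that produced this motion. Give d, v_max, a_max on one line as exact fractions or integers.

final state: t=33/4, x=115, v=0 → d = 115
a_max = (10−0)/(5/4−0) = 8
max v = 20 over t∈[5/2,23/4] → v_max = 20
check: 20·(5/2+13/4) = 115 ✓

d=115 v_max=20 a_max=8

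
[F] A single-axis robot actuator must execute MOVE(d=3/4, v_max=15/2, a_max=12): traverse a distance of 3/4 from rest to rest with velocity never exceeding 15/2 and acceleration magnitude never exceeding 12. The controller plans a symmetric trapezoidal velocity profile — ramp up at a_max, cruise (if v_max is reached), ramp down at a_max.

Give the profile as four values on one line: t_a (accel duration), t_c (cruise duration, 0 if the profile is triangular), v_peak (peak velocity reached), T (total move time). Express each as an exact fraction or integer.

v_max²/a_max = (15/2)²/12 = 75/16
3/4 < 75/16 ⇒ no cruise
v_peak = √(3/4·12) = √9 = 3
t_a = 3/12 = 1/4; t_c = 0
T = 2·1/4 = 1/2

t_a=1/4 t_c=0 v_peak=3 T=1/2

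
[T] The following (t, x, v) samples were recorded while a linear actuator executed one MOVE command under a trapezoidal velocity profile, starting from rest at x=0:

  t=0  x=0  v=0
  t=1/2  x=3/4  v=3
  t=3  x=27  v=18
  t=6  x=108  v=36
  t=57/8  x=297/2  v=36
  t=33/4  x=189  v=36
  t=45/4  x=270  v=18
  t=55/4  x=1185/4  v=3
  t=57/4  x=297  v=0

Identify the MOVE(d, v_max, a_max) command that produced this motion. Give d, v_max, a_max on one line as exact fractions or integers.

d=297 v_max=36 a_max=6

final state: t=57/4, x=297, v=0 → d = 297
a_max = (3−0)/(1/2−0) = 6
max v = 36 over t∈[6,33/4] → v_max = 36
check: 36·(6+9/4) = 297 ✓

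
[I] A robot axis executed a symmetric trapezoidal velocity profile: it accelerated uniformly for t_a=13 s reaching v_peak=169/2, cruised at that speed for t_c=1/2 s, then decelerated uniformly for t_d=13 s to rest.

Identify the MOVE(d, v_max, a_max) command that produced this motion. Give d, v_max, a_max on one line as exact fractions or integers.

a_max = (169/2)/13 = 13/2
d_a = ½·169/2·13 = 2197/4; d_c = 169/2·1/2 = 169/4
d = 2·2197/4 + 169/4 = 4563/4
t_c = 1/2 > 0 so v_max = 169/2

d=4563/4 v_max=169/2 a_max=13/2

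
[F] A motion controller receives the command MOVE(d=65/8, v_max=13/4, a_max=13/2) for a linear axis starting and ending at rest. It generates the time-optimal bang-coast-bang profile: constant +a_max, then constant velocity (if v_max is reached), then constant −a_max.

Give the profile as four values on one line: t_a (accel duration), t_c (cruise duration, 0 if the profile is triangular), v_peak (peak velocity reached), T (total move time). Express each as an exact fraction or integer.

vₘ²/aₘ = (13/4)²/(13/2) = 13/8
65/8 ≥ 13/8 so v_max reached
t_a = (13/4)/(13/2) = 1/2; v_peak = 13/4
d_cruise = 65/8 − 13/8 = 13/2; t_c = (13/2)/(13/4) = 2
T = 2·1/2 + 2 = 3

t_a=1/2 t_c=2 v_peak=13/4 T=3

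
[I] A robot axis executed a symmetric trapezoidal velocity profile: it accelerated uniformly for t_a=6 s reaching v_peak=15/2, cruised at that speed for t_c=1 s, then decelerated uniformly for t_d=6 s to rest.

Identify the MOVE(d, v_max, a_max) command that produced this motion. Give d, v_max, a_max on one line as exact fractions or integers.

a_max = (15/2)/6 = 5/4
d_a = ½·15/2·6 = 45/2; d_c = 15/2·1 = 15/2
d = 2·45/2 + 15/2 = 105/2
t_c = 1 > 0 so v_max = 15/2

d=105/2 v_max=15/2 a_max=5/4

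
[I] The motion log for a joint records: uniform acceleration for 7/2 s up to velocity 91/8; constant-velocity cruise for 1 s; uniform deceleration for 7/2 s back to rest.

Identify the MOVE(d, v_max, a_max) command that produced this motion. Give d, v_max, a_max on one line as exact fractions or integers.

a_max = (91/8)/(7/2) = 13/4
d_a = ½·91/8·7/2 = 637/32; d_c = 91/8·1 = 91/8
d = 2·637/32 + 91/8 = 819/16
t_c = 1 > 0 ⇒ limit active, v_max = 91/8

d=819/16 v_max=91/8 a_max=13/4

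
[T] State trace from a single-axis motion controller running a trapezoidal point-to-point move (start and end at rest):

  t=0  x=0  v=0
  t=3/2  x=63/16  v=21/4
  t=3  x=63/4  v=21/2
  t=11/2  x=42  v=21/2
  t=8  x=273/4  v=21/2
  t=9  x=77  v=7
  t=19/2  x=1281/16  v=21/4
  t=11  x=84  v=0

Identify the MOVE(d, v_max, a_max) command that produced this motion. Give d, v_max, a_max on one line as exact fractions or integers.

d=84 v_max=21/2 a_max=7/2

final state: t=11, x=84, v=0 → d = 84
a_max = (21/4−0)/(3/2−0) = 7/2
max v = 21/2 over t∈[3,8] → v_max = 21/2
check: 21/2·(3+5) = 84 ✓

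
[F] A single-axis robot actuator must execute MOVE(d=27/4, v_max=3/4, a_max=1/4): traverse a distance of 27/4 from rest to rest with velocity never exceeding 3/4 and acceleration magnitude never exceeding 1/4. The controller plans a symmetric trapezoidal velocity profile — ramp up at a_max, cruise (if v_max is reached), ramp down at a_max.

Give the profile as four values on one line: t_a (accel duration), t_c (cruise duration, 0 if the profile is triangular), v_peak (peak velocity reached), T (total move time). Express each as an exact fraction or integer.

v_max²/a_max = (3/4)²/(1/4) = 9/4
27/4 ≥ 9/4 so v_max reached
t_a = (3/4)/(1/4) = 3; v_peak = 3/4
d_cruise = 27/4 − 9/4 = 9/2; t_c = (9/2)/(3/4) = 6
T = 2·3 + 6 = 12

t_a=3 t_c=6 v_peak=3/4 T=12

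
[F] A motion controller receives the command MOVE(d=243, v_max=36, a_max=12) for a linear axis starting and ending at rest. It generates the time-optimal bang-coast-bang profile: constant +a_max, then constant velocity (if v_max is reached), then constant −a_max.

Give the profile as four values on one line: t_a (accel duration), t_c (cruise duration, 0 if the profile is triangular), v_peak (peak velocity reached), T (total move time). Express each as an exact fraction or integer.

(v_max)²/a_max = 36²/12 = 108
243 ≥ 108 ⇒ cruise phase
t_a = 36/12 = 3; v_peak = 36
d_cruise = 243 − 108 = 135; t_c = 135/36 = 15/4
T = 2·3 + 15/4 = 39/4

t_a=3 t_c=15/4 v_peak=36 T=39/4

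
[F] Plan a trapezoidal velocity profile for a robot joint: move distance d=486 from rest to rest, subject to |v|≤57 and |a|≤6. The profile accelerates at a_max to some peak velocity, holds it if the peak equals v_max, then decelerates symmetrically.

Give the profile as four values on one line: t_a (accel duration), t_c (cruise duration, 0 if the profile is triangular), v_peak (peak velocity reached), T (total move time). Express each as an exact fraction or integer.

(v_max)²/a_max = 57²/6 = 1083/2
486 < 1083/2 → triangular
v_peak = √(486·6) = √2916 = 54
t_a = 54/6 = 9; t_c = 0
T = 2·9 = 18

t_a=9 t_c=0 v_peak=54 T=18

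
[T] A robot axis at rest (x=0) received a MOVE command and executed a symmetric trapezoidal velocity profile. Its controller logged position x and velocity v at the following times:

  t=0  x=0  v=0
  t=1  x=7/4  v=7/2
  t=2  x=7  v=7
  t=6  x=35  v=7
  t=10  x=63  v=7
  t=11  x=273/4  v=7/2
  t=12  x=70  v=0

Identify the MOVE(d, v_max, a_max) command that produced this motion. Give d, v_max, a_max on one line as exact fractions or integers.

d=70 v_max=7 a_max=7/2

final state: t=12, x=70, v=0 → d = 70
a_max = (7/2−0)/(1−0) = 7/2
max v = 7 over t∈[2,10] → v_max = 7
check: 7·(2+8) = 70 ✓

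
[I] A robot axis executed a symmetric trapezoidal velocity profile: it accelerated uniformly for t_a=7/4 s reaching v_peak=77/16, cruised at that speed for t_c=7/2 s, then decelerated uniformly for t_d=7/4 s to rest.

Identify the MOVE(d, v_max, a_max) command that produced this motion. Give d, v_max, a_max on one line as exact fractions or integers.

a_max = (77/16)/(7/4) = 11/4
d_a = ½·77/16·7/4 = 539/128; d_c = 77/16·7/2 = 539/32
d = 2·539/128 + 539/32 = 1617/64
t_c = 7/2 > 0 ⇒ limit active, v_max = 77/16

d=1617/64 v_max=77/16 a_max=11/4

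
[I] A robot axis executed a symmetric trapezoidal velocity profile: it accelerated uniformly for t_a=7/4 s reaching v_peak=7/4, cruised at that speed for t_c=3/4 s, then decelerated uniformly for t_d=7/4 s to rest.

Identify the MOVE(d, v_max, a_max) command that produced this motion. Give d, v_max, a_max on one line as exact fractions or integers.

a_max = (7/4)/(7/4) = 1
d_a = ½·7/4·7/4 = 49/32; d_c = 7/4·3/4 = 21/16
d = 2·49/32 + 21/16 = 35/8
t_c = 3/4 > 0 so v_max = 7/4

d=35/8 v_max=7/4 a_max=1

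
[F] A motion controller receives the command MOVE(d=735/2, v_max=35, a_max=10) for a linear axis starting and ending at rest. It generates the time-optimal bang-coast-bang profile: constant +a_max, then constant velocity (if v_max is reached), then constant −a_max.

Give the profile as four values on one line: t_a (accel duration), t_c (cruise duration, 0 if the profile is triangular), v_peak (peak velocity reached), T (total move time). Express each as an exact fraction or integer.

t_a=7/2 t_c=7 v_peak=35 T=14

(v_max)²/a_max = 35²/10 = 245/2
735/2 ≥ 245/2 → trapezoidal
t_a = 35/10 = 7/2; v_peak = 35
d_cruise = 735/2 − 245/2 = 245; t_c = 245/35 = 7
T = 2·7/2 + 7 = 14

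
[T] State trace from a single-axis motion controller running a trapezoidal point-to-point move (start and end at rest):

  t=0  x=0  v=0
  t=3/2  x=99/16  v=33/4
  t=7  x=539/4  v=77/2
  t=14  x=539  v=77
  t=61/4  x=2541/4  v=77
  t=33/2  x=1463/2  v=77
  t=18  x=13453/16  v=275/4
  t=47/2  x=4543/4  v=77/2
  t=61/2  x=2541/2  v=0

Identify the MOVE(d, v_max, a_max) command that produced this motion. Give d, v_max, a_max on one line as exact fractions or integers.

final state: t=61/2, x=2541/2, v=0 → d = 2541/2
a_max = (33/4−0)/(3/2−0) = 11/2
max v = 77 over t∈[14,33/2] → v_max = 77
check: 77·(14+5/2) = 2541/2 ✓

d=2541/2 v_max=77 a_max=11/2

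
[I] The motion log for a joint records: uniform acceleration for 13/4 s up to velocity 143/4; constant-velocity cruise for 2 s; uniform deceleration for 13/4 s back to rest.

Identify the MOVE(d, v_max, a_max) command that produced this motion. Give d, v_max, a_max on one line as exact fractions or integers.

a_max = (143/4)/(13/4) = 11
d_a = ½·143/4·13/4 = 1859/32; d_c = 143/4·2 = 143/2
d = 2·1859/32 + 143/2 = 3003/16
t_c = 2 > 0 so v_max = 143/4

d=3003/16 v_max=143/4 a_max=11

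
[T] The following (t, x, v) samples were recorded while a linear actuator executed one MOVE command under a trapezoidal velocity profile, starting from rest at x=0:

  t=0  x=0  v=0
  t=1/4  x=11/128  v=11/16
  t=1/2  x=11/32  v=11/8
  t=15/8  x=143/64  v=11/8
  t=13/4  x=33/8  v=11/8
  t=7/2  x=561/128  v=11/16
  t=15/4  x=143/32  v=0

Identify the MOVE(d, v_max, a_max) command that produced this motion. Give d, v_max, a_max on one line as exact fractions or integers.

final state: t=15/4, x=143/32, v=0 → d = 143/32
a_max = (11/16−0)/(1/4−0) = 11/4
max v = 11/8 over t∈[1/2,13/4] → v_max = 11/8
check: 11/8·(1/2+11/4) = 143/32 ✓

d=143/32 v_max=11/8 a_max=11/4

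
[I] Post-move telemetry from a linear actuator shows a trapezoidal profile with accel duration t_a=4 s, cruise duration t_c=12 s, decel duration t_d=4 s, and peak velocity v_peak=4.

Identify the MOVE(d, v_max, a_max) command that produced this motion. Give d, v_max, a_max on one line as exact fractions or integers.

a_max = 4/4 = 1
d_a = ½·4·4 = 8; d_c = 4·12 = 48
d = 2·8 + 48 = 64
t_c = 12 > 0 → v_max = v_peak = 4

d=64 v_max=4 a_max=1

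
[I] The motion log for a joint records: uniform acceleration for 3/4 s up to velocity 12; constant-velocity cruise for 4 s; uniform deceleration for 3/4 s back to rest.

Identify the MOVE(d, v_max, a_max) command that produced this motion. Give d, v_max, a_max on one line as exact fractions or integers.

a_max = 12/(3/4) = 16
d_a = ½·12·3/4 = 9/2; d_c = 12·4 = 48
d = 2·9/2 + 48 = 57
t_c = 4 > 0 ⇒ limit active, v_max = 12

d=57 v_max=12 a_max=16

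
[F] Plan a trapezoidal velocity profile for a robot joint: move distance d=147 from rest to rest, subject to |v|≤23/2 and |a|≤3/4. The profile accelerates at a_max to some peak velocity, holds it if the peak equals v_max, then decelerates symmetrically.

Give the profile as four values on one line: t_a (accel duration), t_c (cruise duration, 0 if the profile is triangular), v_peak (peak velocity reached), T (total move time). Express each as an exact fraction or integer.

v_max²/a_max = (23/2)²/(3/4) = 529/3
147 < 529/3 → triangular
v_peak = √(147·3/4) = √(441/4) = 21/2
t_a = (21/2)/(3/4) = 14; t_c = 0
T = 2·14 = 28

t_a=14 t_c=0 v_peak=21/2 T=28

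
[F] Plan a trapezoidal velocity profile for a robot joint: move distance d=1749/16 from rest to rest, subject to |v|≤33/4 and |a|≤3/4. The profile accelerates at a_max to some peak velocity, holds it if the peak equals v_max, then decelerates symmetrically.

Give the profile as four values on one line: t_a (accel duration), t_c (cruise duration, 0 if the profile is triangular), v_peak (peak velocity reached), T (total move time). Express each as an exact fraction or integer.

v_max²/a_max = (33/4)²/(3/4) = 363/4
1749/16 ≥ 363/4 ⇒ cruise phase
t_a = (33/4)/(3/4) = 11; v_peak = 33/4
d_cruise = 1749/16 − 363/4 = 297/16; t_c = (297/16)/(33/4) = 9/4
T = 2·11 + 9/4 = 97/4

t_a=11 t_c=9/4 v_peak=33/4 T=97/4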